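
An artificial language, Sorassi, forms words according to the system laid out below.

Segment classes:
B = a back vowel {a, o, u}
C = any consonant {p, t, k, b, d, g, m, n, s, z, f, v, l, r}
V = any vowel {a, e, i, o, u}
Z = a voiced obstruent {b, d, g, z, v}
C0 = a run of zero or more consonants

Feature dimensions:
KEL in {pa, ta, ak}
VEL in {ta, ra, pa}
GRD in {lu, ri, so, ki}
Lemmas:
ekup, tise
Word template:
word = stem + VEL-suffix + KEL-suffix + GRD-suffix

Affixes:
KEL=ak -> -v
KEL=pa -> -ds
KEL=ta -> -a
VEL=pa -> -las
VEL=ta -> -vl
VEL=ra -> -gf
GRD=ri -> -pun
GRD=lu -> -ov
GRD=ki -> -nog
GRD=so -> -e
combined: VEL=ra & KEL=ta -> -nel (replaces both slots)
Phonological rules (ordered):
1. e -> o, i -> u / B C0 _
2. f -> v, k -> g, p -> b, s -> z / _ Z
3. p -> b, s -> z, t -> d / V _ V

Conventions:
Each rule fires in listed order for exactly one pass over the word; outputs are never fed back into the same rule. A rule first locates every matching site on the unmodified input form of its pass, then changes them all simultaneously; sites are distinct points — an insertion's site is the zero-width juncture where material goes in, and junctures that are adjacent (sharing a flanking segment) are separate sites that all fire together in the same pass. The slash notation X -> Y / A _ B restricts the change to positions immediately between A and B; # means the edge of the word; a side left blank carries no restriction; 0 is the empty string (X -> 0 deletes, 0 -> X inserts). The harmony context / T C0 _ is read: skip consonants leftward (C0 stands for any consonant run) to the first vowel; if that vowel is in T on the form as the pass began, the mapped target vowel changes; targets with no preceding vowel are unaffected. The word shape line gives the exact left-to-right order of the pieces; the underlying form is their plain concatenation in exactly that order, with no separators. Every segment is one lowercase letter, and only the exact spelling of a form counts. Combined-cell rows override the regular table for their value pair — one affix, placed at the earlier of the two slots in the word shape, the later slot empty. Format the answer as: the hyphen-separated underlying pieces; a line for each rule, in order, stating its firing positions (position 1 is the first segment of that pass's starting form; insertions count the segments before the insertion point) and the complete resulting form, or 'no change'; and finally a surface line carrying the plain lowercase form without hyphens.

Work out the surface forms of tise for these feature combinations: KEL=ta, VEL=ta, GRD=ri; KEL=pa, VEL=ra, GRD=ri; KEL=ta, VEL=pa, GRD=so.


cell KEL=ta, VEL=ta, GRD=ri:
underlying: tise-vl-a-pun
1. e -> o, i -> u / B C0 _: no change
2. f -> v, k -> g, p -> b, s -> z / _ Z: no change
3. p -> b, s -> z, t -> d / V _ V: fires at position(s) 3, 8: tizevlabun
surface: tizevlabun

cell KEL=pa, VEL=ra, GRD=ri:
underlying: tise-gf-ds-pun
1. e -> o, i -> u / B C0 _: no change
2. f -> v, k -> g, p -> b, s -> z / _ Z: fires at position(s) 6: tisegvdspun
3. p -> b, s -> z, t -> d / V _ V: fires at position(s) 3: tizegvdspun
surface: tizegvdspun

cell KEL=ta, VEL=pa, GRD=so:
underlying: tise-las-a-e
1. e -> o, i -> u / B C0 _: fires at position(s) 9: tiselasao
2. f -> v, k -> g, p -> b, s -> z / _ Z: no change
3. p -> b, s -> z, t -> d / V _ V: fires at position(s) 3, 7: tizelazao
surface: tizelazao


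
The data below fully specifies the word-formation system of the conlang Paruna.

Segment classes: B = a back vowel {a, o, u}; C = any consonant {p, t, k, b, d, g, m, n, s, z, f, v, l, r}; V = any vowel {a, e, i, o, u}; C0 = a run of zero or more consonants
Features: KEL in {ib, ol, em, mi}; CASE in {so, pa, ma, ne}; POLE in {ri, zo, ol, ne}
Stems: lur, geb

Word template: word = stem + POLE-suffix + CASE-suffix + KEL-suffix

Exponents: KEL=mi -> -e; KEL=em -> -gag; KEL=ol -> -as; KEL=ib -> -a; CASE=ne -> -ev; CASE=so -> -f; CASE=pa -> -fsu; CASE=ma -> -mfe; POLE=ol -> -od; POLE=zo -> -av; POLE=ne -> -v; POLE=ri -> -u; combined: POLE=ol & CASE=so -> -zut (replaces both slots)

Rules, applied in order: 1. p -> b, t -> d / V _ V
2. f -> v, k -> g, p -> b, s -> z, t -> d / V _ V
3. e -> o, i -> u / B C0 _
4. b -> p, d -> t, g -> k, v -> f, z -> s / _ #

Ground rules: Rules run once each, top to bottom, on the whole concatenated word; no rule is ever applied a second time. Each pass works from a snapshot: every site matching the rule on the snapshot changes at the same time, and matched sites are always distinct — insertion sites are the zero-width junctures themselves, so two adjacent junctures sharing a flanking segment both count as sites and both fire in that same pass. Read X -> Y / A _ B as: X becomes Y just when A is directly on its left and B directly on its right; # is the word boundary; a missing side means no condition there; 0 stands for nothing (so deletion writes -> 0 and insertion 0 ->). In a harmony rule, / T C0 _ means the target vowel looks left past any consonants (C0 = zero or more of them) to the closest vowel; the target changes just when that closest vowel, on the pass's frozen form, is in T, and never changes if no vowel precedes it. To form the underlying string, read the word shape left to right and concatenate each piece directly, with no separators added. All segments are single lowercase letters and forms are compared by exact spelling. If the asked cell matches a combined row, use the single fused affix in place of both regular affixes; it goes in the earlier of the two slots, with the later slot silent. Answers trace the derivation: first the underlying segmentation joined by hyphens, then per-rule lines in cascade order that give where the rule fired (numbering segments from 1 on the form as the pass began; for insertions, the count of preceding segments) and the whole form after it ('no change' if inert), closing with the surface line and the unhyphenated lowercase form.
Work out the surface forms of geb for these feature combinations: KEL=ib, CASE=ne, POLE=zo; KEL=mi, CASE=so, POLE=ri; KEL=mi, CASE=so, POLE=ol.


cell KEL=ib, CASE=ne, POLE=zo:
underlying: geb-av-ev-a
1. p -> b, t -> d / V _ V: no change
2. f -> v, k -> g, p -> b, s -> z, t -> d / V _ V: no change
3. e -> o, i -> u / B C0 _: fires at position(s) 6: gebavova
4. b -> p, d -> t, g -> k, v -> f, z -> s / _ #: no change
surface: gebavova

cell KEL=mi, CASE=so, POLE=ri:
underlying: geb-u-f-e
1. p -> b, t -> d / V _ V: no change
2. f -> v, k -> g, p -> b, s -> z, t -> d / V _ V: fires at position(s) 5: gebuve
3. e -> o, i -> u / B C0 _: fires at position(s) 6: gebuvo
4. b -> p, d -> t, g -> k, v -> f, z -> s / _ #: no change
surface: gebuvo

cell KEL=mi, CASE=so, POLE=ol:
underlying: geb-zut-e
1. p -> b, t -> d / V _ V: fires at position(s) 6: gebzude
2. f -> v, k -> g, p -> b, s -> z, t -> d / V _ V: no change
3. e -> o, i -> u / B C0 _: fires at position(s) 7: gebzudo
4. b -> p, d -> t, g -> k, v -> f, z -> s / _ #: no change
surface: gebzudo


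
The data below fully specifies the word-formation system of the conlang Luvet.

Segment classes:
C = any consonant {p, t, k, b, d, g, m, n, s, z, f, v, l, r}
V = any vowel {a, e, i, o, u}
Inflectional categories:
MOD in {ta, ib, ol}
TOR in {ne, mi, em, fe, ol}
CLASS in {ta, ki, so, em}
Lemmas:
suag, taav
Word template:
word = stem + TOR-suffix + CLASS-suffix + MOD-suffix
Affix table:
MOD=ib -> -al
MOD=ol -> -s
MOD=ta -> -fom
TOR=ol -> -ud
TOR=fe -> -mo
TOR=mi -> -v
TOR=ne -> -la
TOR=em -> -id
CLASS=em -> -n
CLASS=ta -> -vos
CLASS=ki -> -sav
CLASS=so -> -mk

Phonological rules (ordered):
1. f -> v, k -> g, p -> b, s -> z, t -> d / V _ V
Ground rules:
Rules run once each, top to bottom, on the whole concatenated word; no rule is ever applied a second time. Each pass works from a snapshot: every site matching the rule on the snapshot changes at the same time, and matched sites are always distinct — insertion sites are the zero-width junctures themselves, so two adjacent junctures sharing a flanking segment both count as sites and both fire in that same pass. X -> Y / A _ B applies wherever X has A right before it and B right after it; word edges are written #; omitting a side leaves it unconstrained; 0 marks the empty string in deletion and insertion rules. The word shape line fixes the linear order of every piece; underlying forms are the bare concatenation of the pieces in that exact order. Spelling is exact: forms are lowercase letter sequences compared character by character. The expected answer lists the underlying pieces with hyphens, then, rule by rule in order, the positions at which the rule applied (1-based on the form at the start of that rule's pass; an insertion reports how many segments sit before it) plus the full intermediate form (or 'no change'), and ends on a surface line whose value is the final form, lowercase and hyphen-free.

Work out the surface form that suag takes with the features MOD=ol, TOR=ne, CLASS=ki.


underlying: suag-la-sav-s
1. f -> v, k -> g, p -> b, s -> z, t -> d / V _ V: fires at position(s) 7: suaglazavs
surface: suaglazavs


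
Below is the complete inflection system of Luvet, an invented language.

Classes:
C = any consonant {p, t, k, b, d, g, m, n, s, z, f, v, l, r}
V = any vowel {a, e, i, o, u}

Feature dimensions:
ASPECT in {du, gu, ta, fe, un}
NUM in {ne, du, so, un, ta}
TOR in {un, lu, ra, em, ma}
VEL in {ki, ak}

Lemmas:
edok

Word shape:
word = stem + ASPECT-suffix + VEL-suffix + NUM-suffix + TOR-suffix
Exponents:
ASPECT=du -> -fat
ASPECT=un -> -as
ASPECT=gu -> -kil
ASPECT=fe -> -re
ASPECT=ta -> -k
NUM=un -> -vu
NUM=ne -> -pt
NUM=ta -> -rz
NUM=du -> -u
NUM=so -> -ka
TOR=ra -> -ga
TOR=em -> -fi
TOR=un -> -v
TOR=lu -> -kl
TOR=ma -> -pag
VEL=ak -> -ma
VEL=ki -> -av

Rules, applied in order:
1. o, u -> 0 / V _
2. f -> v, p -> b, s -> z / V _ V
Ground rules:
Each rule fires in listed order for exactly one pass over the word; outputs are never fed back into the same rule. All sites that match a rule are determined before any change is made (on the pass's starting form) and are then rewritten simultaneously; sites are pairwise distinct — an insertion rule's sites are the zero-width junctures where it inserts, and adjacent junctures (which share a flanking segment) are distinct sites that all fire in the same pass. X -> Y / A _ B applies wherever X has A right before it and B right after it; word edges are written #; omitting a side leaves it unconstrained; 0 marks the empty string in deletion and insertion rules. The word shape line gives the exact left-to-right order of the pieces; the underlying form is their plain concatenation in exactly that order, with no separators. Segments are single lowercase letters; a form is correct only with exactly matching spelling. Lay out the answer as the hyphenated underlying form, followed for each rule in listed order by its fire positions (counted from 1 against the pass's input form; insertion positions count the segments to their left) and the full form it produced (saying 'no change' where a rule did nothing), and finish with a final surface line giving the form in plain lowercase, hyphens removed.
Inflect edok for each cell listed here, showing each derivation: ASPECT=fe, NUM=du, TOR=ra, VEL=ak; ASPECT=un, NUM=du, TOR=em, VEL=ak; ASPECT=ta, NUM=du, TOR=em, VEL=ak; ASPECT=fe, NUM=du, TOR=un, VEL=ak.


cell ASPECT=fe, NUM=du, TOR=ra, VEL=ak:
underlying: edok-re-ma-u-ga
1. o, u -> 0 / V _: fires at position(s) 9: edokremaga
2. f -> v, p -> b, s -> z / V _ V: no change
surface: edokremaga

cell ASPECT=un, NUM=du, TOR=em, VEL=ak:
underlying: edok-as-ma-u-fi
1. o, u -> 0 / V _: fires at position(s) 9: edokasmafi
2. f -> v, p -> b, s -> z / V _ V: fires at position(s) 9: edokasmavi
surface: edokasmavi

cell ASPECT=ta, NUM=du, TOR=em, VEL=ak:
underlying: edok-k-ma-u-fi
1. o, u -> 0 / V _: fires at position(s) 8: edokkmafi
2. f -> v, p -> b, s -> z / V _ V: fires at position(s) 8: edokkmavi
surface: edokkmavi

cell ASPECT=fe, NUM=du, TOR=un, VEL=ak:
underlying: edok-re-ma-u-v
1. o, u -> 0 / V _: fires at position(s) 9: edokremav
2. f -> v, p -> b, s -> z / V _ V: no change
surface: edokremav


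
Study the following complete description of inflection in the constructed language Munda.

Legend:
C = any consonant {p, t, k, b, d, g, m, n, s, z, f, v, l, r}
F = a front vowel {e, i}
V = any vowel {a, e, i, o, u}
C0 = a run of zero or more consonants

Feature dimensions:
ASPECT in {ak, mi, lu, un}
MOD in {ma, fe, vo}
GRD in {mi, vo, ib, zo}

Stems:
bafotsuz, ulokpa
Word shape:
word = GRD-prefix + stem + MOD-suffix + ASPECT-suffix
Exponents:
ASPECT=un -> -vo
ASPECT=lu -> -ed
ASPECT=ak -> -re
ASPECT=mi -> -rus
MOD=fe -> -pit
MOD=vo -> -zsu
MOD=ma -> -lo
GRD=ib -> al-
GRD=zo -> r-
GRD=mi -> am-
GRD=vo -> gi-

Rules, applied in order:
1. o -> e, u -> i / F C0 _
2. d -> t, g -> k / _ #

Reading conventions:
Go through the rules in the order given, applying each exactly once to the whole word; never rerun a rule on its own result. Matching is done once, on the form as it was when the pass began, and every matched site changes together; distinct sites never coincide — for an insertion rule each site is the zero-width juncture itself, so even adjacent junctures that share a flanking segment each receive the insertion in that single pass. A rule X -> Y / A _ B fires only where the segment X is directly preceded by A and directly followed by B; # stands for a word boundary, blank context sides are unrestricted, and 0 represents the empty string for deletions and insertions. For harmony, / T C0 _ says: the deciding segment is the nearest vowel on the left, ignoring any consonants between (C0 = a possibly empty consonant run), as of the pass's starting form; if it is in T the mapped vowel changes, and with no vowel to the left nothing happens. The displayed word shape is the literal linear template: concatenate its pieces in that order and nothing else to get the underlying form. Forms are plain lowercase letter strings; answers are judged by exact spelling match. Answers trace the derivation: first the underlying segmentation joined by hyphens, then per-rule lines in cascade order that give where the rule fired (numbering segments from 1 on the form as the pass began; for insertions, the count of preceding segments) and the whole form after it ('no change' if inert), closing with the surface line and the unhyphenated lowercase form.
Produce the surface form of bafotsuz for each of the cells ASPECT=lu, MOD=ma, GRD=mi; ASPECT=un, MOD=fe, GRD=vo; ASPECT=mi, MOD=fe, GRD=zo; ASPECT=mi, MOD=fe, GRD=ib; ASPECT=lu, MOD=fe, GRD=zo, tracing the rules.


cell ASPECT=lu, MOD=ma, GRD=mi:
underlying: am-bafotsuz-lo-ed
1. o -> e, u -> i / F C0 _: no change
2. d -> t, g -> k / _ #: fires at position(s) 14: ambafotsuzloet
surface: ambafotsuzloet

cell ASPECT=un, MOD=fe, GRD=vo:
underlying: gi-bafotsuz-pit-vo
1. o -> e, u -> i / F C0 _: fires at position(s) 15: gibafotsuzpitve
2. d -> t, g -> k / _ #: no change
surface: gibafotsuzpitve

cell ASPECT=mi, MOD=fe, GRD=zo:
underlying: r-bafotsuz-pit-rus
1. o -> e, u -> i / F C0 _: fires at position(s) 14: rbafotsuzpitris
2. d -> t, g -> k / _ #: no change
surface: rbafotsuzpitris

cell ASPECT=mi, MOD=fe, GRD=ib:
underlying: al-bafotsuz-pit-rus
1. o -> e, u -> i / F C0 _: fires at position(s) 15: albafotsuzpitris
2. d -> t, g -> k / _ #: no change
surface: albafotsuzpitris

cell ASPECT=lu, MOD=fe, GRD=zo:
underlying: r-bafotsuz-pit-ed
1. o -> e, u -> i / F C0 _: no change
2. d -> t, g -> k / _ #: fires at position(s) 14: rbafotsuzpitet
surface: rbafotsuzpitet


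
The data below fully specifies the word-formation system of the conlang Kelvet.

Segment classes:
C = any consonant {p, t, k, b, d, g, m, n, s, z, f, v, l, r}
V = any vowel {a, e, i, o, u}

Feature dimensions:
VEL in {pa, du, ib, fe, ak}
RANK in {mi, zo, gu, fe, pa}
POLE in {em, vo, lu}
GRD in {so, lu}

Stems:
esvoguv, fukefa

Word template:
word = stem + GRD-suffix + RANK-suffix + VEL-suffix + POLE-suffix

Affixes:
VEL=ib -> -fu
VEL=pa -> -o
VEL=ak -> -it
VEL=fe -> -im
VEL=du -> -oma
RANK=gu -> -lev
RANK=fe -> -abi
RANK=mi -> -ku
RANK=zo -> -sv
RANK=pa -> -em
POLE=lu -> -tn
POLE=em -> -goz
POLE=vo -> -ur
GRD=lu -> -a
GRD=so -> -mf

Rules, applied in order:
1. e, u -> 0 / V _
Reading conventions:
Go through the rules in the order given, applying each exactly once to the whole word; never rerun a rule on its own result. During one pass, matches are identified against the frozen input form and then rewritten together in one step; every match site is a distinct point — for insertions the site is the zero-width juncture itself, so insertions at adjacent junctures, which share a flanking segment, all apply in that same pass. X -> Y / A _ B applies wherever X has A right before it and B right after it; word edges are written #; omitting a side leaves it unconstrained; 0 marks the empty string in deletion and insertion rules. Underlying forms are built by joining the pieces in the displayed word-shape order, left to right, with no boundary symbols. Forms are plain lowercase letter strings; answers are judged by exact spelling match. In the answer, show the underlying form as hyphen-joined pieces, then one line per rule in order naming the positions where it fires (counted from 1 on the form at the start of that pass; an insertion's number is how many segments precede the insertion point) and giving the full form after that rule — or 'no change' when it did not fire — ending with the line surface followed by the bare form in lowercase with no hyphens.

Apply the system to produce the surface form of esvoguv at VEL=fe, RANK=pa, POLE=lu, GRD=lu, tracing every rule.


underlying: esvoguv-a-em-im-tn
1. e, u -> 0 / V _: fires at position(s) 9: esvoguvamimtn
surface: esvoguvamimtn


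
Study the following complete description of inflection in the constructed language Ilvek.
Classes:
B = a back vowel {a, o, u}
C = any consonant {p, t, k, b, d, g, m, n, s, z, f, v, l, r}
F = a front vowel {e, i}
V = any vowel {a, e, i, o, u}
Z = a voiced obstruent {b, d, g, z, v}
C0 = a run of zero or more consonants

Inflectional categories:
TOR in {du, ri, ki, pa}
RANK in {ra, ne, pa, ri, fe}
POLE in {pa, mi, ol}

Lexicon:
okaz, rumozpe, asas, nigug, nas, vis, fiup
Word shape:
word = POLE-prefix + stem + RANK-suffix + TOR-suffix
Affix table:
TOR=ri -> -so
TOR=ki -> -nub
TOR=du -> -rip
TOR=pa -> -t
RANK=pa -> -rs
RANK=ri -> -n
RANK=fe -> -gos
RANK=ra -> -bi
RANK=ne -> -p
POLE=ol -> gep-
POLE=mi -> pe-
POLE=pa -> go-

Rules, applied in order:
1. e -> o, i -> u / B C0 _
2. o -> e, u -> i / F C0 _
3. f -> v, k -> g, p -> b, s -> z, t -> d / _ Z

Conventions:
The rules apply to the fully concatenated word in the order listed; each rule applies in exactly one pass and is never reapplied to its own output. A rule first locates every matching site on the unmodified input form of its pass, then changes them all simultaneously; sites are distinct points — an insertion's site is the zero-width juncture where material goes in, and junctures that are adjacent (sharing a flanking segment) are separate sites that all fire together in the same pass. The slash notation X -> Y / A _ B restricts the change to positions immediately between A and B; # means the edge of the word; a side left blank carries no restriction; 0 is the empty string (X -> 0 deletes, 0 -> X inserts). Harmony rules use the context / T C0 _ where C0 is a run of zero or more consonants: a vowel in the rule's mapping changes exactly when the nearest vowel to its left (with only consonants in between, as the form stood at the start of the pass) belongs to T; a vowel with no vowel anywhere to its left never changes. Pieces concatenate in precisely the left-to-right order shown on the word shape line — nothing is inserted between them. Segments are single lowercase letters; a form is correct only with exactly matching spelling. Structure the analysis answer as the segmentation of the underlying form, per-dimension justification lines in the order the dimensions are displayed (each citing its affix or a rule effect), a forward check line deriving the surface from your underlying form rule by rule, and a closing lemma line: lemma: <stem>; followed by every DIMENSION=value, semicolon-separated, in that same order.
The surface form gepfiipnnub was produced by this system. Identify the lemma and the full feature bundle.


underlying: gep-fiup-n-nub
TOR=ki - signalled by the affix -nub
RANK=ri - signalled by the affix -n
POLE=ol - signalled by the affix gep-
check: gepfiupnnub -> gepfiupnnub -> gepfiipnnub -> gepfiipnnub
lemma: fiup; TOR=ki; RANK=ri; POLE=ol


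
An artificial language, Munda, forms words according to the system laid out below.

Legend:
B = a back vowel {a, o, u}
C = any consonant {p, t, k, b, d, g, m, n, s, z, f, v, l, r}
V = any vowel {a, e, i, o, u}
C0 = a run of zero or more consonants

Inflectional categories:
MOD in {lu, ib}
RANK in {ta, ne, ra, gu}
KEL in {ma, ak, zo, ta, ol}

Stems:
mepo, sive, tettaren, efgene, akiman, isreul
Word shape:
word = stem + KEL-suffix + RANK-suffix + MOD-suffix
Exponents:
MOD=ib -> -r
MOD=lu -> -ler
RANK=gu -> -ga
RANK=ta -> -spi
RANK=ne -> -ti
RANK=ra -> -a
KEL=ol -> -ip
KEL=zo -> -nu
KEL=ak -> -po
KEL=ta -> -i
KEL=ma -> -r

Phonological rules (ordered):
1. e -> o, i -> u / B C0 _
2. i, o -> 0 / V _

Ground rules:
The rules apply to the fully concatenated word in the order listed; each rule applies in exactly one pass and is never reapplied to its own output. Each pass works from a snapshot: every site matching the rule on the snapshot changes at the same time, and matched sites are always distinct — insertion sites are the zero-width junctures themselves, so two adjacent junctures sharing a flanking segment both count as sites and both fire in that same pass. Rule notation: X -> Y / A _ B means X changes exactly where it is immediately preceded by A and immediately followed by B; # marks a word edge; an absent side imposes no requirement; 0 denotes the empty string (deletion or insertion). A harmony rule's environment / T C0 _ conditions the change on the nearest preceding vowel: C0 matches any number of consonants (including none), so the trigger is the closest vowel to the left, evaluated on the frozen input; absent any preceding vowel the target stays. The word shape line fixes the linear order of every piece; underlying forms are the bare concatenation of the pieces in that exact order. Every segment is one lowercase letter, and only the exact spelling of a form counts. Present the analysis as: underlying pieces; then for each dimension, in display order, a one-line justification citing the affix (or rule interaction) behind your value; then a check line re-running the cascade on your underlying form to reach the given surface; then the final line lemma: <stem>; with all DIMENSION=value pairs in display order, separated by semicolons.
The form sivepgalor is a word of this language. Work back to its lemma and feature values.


underlying: sive-ip-ga-ler
MOD=lu - signalled by the affix -ler
RANK=gu - signalled by the affix -ga
KEL=ol - signalled by the affix -ip
check: siveipgaler -> siveipgalor -> sivepgalor
lemma: sive; MOD=lu; RANK=gu; KEL=ol


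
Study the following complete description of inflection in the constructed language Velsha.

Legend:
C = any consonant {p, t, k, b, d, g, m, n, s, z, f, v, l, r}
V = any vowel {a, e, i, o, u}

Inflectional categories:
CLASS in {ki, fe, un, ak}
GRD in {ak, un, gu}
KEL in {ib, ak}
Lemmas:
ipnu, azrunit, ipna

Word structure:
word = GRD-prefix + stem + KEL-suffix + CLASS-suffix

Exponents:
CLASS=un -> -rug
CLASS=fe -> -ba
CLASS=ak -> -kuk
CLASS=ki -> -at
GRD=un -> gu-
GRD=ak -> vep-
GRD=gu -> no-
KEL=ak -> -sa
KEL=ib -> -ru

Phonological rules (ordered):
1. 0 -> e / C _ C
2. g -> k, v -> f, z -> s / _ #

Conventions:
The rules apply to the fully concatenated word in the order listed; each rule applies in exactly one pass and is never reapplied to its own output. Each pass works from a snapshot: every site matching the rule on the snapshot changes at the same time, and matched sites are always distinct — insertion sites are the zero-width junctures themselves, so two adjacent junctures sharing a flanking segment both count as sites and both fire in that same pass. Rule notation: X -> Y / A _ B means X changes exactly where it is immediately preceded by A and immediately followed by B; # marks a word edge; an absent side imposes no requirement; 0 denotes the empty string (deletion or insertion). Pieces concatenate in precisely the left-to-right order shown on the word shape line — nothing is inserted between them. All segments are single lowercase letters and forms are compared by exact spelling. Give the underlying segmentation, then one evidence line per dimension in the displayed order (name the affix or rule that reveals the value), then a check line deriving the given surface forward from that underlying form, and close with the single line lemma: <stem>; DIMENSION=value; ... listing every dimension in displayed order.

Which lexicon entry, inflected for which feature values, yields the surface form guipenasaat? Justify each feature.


underlying: gu-ipna-sa-at
CLASS=ki - signalled by the affix -at
GRD=un - signalled by the affix gu-
KEL=ak - signalled by the affix -sa
check: guipnasaat -> guipenasaat -> guipenasaat
lemma: ipna; CLASS=ki; GRD=un; KEL=ak


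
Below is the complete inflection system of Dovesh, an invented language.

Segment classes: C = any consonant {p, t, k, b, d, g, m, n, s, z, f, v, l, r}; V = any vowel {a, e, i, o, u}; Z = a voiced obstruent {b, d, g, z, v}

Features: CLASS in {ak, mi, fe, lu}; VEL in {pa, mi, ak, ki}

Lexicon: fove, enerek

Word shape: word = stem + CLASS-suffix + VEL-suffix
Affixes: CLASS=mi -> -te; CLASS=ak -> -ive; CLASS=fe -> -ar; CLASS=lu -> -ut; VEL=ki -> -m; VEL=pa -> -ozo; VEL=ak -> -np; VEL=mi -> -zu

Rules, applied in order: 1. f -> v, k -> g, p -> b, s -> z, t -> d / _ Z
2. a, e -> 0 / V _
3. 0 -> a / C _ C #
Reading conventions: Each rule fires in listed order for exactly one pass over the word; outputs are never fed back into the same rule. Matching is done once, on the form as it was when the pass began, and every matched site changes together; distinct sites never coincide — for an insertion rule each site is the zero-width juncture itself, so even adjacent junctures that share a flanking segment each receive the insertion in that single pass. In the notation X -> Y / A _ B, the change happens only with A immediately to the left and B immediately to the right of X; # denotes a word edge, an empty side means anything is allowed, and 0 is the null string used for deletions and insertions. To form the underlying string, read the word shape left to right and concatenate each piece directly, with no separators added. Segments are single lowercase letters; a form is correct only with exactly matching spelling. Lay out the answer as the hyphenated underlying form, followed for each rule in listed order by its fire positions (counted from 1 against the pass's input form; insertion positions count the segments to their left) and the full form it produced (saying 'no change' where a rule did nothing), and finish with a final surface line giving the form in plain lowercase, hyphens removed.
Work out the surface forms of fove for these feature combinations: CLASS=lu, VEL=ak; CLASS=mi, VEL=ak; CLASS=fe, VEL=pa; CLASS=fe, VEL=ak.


cell CLASS=lu, VEL=ak:
underlying: fove-ut-np
1. f -> v, k -> g, p -> b, s -> z, t -> d / _ Z: no change
2. a, e -> 0 / V _: no change
3. 0 -> a / C _ C #: inserts after position(s) 7: foveutnap
surface: foveutnap

cell CLASS=mi, VEL=ak:
underlying: fove-te-np
1. f -> v, k -> g, p -> b, s -> z, t -> d / _ Z: no change
2. a, e -> 0 / V _: no change
3. 0 -> a / C _ C #: inserts after position(s) 7: fovetenap
surface: fovetenap

cell CLASS=fe, VEL=pa:
underlying: fove-ar-ozo
1. f -> v, k -> g, p -> b, s -> z, t -> d / _ Z: no change
2. a, e -> 0 / V _: fires at position(s) 5: foverozo
3. 0 -> a / C _ C #: no change
surface: foverozo

cell CLASS=fe, VEL=ak:
underlying: fove-ar-np
1. f -> v, k -> g, p -> b, s -> z, t -> d / _ Z: no change
2. a, e -> 0 / V _: fires at position(s) 5: fovernp
3. 0 -> a / C _ C #: inserts after position(s) 6: fovernap
surface: fovernap


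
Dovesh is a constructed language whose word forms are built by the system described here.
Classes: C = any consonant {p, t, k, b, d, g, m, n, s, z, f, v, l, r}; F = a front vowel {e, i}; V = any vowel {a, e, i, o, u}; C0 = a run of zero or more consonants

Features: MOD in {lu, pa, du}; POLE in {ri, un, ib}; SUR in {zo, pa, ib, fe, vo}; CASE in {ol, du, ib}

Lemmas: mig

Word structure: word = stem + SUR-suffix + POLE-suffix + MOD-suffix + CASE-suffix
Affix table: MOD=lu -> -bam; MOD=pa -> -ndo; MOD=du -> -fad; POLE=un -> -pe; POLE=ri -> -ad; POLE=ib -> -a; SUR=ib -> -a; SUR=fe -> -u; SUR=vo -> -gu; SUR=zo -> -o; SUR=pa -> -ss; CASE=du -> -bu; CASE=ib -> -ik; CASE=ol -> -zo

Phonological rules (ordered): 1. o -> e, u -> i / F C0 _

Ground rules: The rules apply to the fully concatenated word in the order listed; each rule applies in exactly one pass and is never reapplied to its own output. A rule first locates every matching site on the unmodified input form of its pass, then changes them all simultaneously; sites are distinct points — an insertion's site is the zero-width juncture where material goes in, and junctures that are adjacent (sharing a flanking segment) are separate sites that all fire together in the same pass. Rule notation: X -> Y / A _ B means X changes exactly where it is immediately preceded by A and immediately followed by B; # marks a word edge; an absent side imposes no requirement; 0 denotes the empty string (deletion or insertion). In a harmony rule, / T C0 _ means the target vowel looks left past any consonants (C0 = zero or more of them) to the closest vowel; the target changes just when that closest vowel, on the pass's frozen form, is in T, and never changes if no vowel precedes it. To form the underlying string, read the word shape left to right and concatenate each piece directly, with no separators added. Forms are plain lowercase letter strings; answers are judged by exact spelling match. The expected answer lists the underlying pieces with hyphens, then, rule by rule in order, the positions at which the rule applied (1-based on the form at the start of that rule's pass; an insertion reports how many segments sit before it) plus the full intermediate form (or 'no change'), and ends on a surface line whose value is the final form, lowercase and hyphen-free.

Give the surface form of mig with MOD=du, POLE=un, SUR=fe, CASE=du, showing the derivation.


underlying: mig-u-pe-fad-bu
1. o -> e, u -> i / F C0 _: fires at position(s) 4: migipefadbu
surface: migipefadbu


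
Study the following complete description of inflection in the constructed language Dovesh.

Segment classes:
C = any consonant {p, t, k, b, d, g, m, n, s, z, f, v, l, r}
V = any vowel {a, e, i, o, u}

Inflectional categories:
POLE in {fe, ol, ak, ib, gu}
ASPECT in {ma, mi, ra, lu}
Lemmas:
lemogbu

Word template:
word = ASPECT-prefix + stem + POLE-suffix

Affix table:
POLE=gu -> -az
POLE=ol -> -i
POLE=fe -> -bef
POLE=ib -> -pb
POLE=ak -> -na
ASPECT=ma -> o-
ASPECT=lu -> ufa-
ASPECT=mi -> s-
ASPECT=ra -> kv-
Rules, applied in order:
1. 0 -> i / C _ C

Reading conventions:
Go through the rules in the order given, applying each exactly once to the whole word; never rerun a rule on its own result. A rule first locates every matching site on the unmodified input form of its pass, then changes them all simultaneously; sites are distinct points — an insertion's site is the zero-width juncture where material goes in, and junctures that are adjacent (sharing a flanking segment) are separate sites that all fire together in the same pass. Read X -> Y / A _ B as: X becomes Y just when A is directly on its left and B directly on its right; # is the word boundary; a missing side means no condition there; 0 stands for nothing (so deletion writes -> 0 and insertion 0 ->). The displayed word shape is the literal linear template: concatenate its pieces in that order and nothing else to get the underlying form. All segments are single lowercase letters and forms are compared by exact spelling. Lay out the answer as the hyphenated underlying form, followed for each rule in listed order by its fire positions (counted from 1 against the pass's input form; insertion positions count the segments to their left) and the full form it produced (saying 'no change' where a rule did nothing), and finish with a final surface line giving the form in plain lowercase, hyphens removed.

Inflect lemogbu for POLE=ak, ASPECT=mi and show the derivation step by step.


underlying: s-lemogbu-na
1. 0 -> i / C _ C: inserts after position(s) 1, 6: silemogibuna
surface: silemogibuna


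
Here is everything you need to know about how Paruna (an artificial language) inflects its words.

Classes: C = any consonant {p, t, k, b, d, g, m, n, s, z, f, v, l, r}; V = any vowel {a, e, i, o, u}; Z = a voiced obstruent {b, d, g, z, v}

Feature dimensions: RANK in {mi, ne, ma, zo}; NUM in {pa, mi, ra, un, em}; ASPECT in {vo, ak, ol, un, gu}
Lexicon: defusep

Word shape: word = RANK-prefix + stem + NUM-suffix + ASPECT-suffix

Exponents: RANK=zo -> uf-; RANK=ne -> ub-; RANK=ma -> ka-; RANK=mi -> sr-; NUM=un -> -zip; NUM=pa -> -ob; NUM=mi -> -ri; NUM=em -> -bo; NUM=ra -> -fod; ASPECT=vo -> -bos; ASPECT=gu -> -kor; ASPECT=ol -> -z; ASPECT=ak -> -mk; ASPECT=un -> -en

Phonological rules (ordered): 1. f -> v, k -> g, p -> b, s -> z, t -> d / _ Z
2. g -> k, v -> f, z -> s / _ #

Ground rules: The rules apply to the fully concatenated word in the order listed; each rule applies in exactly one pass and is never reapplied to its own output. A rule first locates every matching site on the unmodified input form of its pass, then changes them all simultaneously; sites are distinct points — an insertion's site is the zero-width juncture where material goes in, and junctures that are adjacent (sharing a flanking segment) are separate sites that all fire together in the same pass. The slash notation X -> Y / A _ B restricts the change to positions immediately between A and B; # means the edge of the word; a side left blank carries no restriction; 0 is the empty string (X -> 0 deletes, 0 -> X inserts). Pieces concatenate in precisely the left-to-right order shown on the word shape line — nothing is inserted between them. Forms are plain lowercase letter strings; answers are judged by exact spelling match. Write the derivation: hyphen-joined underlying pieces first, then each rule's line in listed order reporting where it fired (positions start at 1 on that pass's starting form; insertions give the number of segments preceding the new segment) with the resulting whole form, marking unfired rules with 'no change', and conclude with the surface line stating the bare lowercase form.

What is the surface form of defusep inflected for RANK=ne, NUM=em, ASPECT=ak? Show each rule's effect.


underlying: ub-defusep-bo-mk
1. f -> v, k -> g, p -> b, s -> z, t -> d / _ Z: fires at position(s) 9: ubdefusebbomk
2. g -> k, v -> f, z -> s / _ #: no change
surface: ubdefusebbomk


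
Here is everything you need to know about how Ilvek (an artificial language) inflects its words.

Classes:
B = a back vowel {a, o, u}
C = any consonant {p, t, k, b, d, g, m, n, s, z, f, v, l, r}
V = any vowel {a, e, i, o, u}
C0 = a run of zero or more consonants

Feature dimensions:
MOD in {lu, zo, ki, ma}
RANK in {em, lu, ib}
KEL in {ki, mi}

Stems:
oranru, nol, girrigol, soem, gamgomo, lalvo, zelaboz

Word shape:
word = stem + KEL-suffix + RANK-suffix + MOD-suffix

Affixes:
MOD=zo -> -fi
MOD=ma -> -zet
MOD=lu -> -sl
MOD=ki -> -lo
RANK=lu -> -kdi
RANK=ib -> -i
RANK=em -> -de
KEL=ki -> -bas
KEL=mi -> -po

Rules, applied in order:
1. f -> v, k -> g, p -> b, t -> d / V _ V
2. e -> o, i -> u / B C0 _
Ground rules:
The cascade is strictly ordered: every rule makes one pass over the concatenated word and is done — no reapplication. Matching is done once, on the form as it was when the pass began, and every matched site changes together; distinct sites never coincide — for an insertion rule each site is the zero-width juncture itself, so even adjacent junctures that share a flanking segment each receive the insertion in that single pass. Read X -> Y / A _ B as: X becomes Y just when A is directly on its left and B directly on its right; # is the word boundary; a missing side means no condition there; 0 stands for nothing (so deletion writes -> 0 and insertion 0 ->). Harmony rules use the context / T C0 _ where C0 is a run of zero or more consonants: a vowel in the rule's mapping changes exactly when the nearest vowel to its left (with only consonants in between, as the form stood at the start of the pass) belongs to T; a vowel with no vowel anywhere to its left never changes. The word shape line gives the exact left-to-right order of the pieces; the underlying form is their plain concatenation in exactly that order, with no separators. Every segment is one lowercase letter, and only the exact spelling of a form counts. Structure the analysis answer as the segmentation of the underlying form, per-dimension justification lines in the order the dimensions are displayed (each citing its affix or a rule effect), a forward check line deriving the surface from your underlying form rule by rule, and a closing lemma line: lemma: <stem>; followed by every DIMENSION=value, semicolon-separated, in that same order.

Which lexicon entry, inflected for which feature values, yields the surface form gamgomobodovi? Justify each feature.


underlying: gamgomo-po-de-fi
MOD=zo - signalled by the affix -fi
RANK=em - signalled by the affix -de
KEL=mi - signalled by the affix -po
check: gamgomopodefi -> gamgomobodevi -> gamgomobodovi
lemma: gamgomo; MOD=zo; RANK=em; KEL=mi


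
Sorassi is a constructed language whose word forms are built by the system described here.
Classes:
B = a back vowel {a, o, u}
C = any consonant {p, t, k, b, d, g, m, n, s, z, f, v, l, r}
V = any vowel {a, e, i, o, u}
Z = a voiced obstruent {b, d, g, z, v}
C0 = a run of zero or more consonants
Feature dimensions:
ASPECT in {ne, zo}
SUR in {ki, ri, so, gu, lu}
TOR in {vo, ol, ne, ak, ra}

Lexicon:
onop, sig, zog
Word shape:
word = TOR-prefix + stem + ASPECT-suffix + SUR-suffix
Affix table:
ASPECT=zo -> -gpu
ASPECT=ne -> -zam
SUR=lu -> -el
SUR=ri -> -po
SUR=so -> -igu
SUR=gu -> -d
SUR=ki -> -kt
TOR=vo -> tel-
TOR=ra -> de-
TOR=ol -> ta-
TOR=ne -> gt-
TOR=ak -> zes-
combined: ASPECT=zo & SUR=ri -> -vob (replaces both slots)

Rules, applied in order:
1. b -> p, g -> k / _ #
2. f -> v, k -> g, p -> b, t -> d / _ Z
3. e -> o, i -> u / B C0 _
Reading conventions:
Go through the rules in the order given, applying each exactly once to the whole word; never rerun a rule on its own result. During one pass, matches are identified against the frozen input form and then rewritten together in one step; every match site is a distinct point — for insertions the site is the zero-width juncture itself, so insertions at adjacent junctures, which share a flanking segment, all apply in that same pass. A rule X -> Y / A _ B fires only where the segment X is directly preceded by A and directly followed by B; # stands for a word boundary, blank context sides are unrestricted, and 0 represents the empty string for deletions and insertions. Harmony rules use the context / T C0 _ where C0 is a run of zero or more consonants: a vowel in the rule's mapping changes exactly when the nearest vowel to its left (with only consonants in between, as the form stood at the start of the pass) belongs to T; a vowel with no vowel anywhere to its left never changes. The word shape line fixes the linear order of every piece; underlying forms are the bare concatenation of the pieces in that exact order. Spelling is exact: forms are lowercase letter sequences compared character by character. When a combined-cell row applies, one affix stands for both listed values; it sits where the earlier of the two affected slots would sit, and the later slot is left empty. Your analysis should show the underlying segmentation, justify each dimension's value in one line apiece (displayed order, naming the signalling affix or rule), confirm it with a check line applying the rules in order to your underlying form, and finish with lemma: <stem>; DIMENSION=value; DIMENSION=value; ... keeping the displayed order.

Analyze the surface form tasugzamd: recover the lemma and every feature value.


underlying: ta-sig-zam-d
ASPECT=ne - signalled by the affix -zam
SUR=gu - signalled by the affix -d
TOR=ol - signalled by the affix ta-
check: tasigzamd -> tasigzamd -> tasigzamd -> tasugzamd
lemma: sig; ASPECT=ne; SUR=gu; TOR=ol
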